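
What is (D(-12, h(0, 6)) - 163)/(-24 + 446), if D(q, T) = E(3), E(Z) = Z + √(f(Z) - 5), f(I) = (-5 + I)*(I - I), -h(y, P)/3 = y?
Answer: -80/211 + I*√5/422 ≈ -0.37915 + 0.0052987*I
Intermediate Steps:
h(y, P) = -3*y
f(I) = 0 (f(I) = (-5 + I)*0 = 0)
E(Z) = Z + I*√5 (E(Z) = Z + √(0 - 5) = Z + √(-5) = Z + I*√5)
D(q, T) = 3 + I*√5
(D(-12, h(0, 6)) - 163)/(-24 + 446) = ((3 + I*√5) - 163)/(-24 + 446) = (-160 + I*√5)/422 = (-160 + I*√5)*(1/422) = -80/211 + I*√5/422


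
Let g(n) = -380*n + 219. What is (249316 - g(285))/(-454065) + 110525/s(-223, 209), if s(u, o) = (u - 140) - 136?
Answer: -50363875228/226578435 ≈ -222.28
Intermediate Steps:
s(u, o) = -276 + u (s(u, o) = (-140 + u) - 136 = -276 + u)
g(n) = 219 - 380*n
(249316 - g(285))/(-454065) + 110525/s(-223, 209) = (249316 - (219 - 380*285))/(-454065) + 110525/(-276 - 223) = (249316 - (219 - 108300))*(-1/454065) + 110525/(-499) = (249316 - 1*(-108081))*(-1/454065) + 110525*(-1/499) = (249316 + 108081)*(-1/454065) - 110525/499 = 357397*(-1/454065) - 110525/499 = -357397/454065 - 110525/499 = -50363875228/226578435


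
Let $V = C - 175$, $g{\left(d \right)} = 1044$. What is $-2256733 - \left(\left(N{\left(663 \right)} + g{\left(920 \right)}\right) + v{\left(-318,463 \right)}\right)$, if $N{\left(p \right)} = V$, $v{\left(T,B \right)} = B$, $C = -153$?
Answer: $-2257912$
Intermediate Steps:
$V = -328$ ($V = -153 - 175 = -328$)
$N{\left(p \right)} = -328$
$-2256733 - \left(\left(N{\left(663 \right)} + g{\left(920 \right)}\right) + v{\left(-318,463 \right)}\right) = -2256733 - \left(\left(-328 + 1044\right) + 463\right) = -2256733 - \left(716 + 463\right) = -2256733 - 1179 = -2257912$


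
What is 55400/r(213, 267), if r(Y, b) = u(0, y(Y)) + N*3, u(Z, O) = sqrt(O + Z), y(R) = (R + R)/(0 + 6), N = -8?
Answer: -265920/101 - 11080*sqrt(71)/101 ≈ -3557.2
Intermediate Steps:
y(R) = R/3 (y(R) = (2*R)/6 = (2*R)*(1/6) = R/3)
r(Y, b) = -24 + sqrt(3)*sqrt(Y)/3 (r(Y, b) = sqrt(Y/3 + 0) - 8*3 = sqrt(Y/3) - 24 = sqrt(3)*sqrt(Y)/3 - 24 = -24 + sqrt(3)*sqrt(Y)/3)
55400/r(213, 267) = 55400/(-24 + sqrt(3)*sqrt(213)/3) = 55400/(-24 + sqrt(71))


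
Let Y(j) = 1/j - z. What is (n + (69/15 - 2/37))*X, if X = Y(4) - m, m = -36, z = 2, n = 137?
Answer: 1793741/370 ≈ 4847.9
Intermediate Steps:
Y(j) = -2 + 1/j (Y(j) = 1/j - 1*2 = 1/j - 2 = -2 + 1/j)
X = 137/4 (X = (-2 + 1/4) - 1*(-36) = (-2 + 1/4) + 36 = -7/4 + 36 = 137/4 ≈ 34.250)
(n + (69/15 - 2/37))*X = (137 + (69/15 - 2/37))*(137/4) = (137 + (69*(1/15) - 2*1/37))*(137/4) = (137 + (23/5 - 2/37))*(137/4) = (137 + 841/185)*(137/4) = (26186/185)*(137/4) = 1793741/370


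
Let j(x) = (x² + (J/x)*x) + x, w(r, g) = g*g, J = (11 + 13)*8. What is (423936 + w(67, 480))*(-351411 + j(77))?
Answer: -225885293568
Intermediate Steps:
J = 192 (J = 24*8 = 192)
w(r, g) = g²
j(x) = 192 + x + x² (j(x) = (x² + (192/x)*x) + x = (x² + 192) + x = (192 + x²) + x = 192 + x + x²)
(423936 + w(67, 480))*(-351411 + j(77)) = (423936 + 480²)*(-351411 + (192 + 77 + 77²)) = (423936 + 230400)*(-351411 + (192 + 77 + 5929)) = 654336*(-351411 + 6198) = 654336*(-345213) = -225885293568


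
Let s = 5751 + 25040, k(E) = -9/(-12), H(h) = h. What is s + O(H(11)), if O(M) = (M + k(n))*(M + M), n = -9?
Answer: 62099/2 ≈ 31050.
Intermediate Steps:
k(E) = 3/4 (k(E) = -9*(-1/12) = 3/4)
O(M) = 2*M*(3/4 + M) (O(M) = (M + 3/4)*(M + M) = (3/4 + M)*(2*M) = 2*M*(3/4 + M))
s = 30791
s + O(H(11)) = 30791 + (1/2)*11*(3 + 4*11) = 30791 + (1/2)*11*(3 + 44) = 30791 + (1/2)*11*47 = 30791 + 517/2 = 62099/2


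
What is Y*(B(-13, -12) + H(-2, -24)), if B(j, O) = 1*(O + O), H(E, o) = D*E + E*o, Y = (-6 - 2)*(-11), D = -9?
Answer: 3696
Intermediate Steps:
Y = 88 (Y = -8*(-11) = 88)
H(E, o) = -9*E + E*o
B(j, O) = 2*O (B(j, O) = 1*(2*O) = 2*O)
Y*(B(-13, -12) + H(-2, -24)) = 88*(2*(-12) - 2*(-9 - 24)) = 88*(-24 - 2*(-33)) = 88*(-24 + 66) = 88*42 = 3696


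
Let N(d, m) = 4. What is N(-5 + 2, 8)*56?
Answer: 224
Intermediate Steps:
N(-5 + 2, 8)*56 = 4*56 = 224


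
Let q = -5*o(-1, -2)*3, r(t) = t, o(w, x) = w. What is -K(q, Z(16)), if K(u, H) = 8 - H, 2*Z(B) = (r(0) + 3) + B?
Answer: 3/2 ≈ 1.5000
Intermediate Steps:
Z(B) = 3/2 + B/2 (Z(B) = ((0 + 3) + B)/2 = (3 + B)/2 = 3/2 + B/2)
q = 15 (q = -5*(-1)*3 = 5*3 = 15)
-K(q, Z(16)) = -(8 - (3/2 + (½)*16)) = -(8 - (3/2 + 8)) = -(8 - 1*19/2) = -(8 - 19/2) = -1*(-3/2) = 3/2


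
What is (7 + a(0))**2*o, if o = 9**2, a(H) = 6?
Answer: 13689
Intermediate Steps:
o = 81
(7 + a(0))**2*o = (7 + 6)**2*81 = 13**2*81 = 169*81 = 13689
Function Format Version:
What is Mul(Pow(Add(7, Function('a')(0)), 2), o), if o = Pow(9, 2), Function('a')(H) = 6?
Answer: 13689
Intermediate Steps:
o = 81
Mul(Pow(Add(7, Function('a')(0)), 2), o) = Mul(Pow(Add(7, 6), 2), 81) = Mul(Pow(13, 2), 81) = Mul(169, 81) = 13689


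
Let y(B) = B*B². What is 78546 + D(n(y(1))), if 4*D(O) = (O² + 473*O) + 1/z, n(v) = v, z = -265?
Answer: 83384369/1060 ≈ 78665.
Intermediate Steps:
y(B) = B³
D(O) = -1/1060 + O²/4 + 473*O/4 (D(O) = ((O² + 473*O) + 1/(-265))/4 = ((O² + 473*O) - 1/265)/4 = (-1/265 + O² + 473*O)/4 = -1/1060 + O²/4 + 473*O/4)
78546 + D(n(y(1))) = 78546 + (-1/1060 + (¼)*1³*(473 + 1³)) = 78546 + (-1/1060 + (¼)*1*(473 + 1)) = 78546 + (-1/1060 + (¼)*1*474) = 78546 + (-1/1060 + 237/2) = 78546 + 125609/1060 = 83384369/1060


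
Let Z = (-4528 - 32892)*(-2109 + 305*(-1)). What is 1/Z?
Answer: 1/90331880 ≈ 1.1070e-8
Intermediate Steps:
Z = 90331880 (Z = -37420*(-2109 - 305) = -37420*(-2414) = 90331880)
1/Z = 1/90331880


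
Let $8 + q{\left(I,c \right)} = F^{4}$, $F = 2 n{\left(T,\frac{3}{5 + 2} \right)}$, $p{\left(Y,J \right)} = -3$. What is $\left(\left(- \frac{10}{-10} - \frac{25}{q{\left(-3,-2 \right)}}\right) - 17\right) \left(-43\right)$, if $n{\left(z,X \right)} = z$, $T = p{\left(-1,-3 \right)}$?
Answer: $\frac{887219}{1288} \approx 688.83$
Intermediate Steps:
$T = -3$
$F = -6$ ($F = 2 \left(-3\right) = -6$)
$q{\left(I,c \right)} = 1288$ ($q{\left(I,c \right)} = -8 + \left(-6\right)^{4} = -8 + 1296 = 1288$)
$\left(\left(- \frac{10}{-10} - \frac{25}{q{\left(-3,-2 \right)}}\right) - 17\right) \left(-43\right) = \left(\left(- \frac{10}{-10} - \frac{25}{1288}\right) - 17\right) \left(-43\right) = \left(\left(\left(-10\right) \left(- \frac{1}{10}\right) - \frac{25}{1288}\right) - 17\right) \left(-43\right) = \left(\left(1 - \frac{25}{1288}\right) - 17\right) \left(-43\right) = \left(\frac{1263}{1288} - 17\right) \left(-43\right) = \left(- \frac{20633}{1288}\right) \left(-43\right) = \frac{887219}{1288}$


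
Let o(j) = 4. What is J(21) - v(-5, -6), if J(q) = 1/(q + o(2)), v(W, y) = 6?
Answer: -149/25 ≈ -5.9600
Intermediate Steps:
J(q) = 1/(4 + q) (J(q) = 1/(q + 4) = 1/(4 + q))
J(21) - v(-5, -6) = 1/(4 + 21) - 1*6 = 1/25 - 6 = -149/25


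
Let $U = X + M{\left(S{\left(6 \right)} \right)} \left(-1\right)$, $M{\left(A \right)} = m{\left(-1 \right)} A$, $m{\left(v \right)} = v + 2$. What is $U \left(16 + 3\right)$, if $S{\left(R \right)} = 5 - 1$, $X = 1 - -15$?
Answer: $228$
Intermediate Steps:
$X = 16$ ($X = 1 + 15 = 16$)
$S{\left(R \right)} = 4$
$m{\left(v \right)} = 2 + v$
$M{\left(A \right)} = A$ ($M{\left(A \right)} = \left(2 - 1\right) A = 1 A = A$)
$U = 12$ ($U = 16 + 4 \left(-1\right) = 16 - 4 = 12$)
$U \left(16 + 3\right) = 12 \left(16 + 3\right) = 12 \cdot 19 = 228$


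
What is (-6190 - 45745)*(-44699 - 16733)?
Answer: 3190470920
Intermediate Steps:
(-6190 - 45745)*(-44699 - 16733) = -51935*(-61432) = 3190470920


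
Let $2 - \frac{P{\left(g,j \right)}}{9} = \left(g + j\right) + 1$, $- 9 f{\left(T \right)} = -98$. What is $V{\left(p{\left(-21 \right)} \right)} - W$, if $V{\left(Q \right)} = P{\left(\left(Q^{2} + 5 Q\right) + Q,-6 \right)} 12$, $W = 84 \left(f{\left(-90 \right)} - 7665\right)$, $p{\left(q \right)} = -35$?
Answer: $\frac{1602244}{3} \approx 5.3408 \cdot 10^{5}$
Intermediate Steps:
$f{\left(T \right)} = \frac{98}{9}$ ($f{\left(T \right)} = \left(- \frac{1}{9}\right) \left(-98\right) = \frac{98}{9}$)
$P{\left(g,j \right)} = 9 - 9 g - 9 j$ ($P{\left(g,j \right)} = 18 - 9 \left(\left(g + j\right) + 1\right) = 18 - 9 \left(1 + g + j\right) = 18 - \left(9 + 9 g + 9 j\right) = 9 - 9 g - 9 j$)
$W = - \frac{1928836}{3}$ ($W = 84 \left(\frac{98}{9} - 7665\right) = 84 \left(- \frac{68887}{9}\right) = - \frac{1928836}{3} \approx -6.4295 \cdot 10^{5}$)
$V{\left(Q \right)} = 756 - 648 Q - 108 Q^{2}$ ($V{\left(Q \right)} = \left(9 - 9 \left(\left(Q^{2} + 5 Q\right) + Q\right) - -54\right) 12 = \left(9 - 9 \left(Q^{2} + 6 Q\right) + 54\right) 12 = \left(9 - \left(9 Q^{2} + 54 Q\right) + 54\right) 12 = \left(63 - 54 Q - 9 Q^{2}\right) 12 = 756 - 648 Q - 108 Q^{2}$)
$V{\left(p{\left(-21 \right)} \right)} - W = \left(756 - - 3780 \left(6 - 35\right)\right) - - \frac{1928836}{3} = \left(756 - \left(-3780\right) \left(-29\right)\right) + \frac{1928836}{3} = \left(756 - 109620\right) + \frac{1928836}{3} = -108864 + \frac{1928836}{3} = \frac{1602244}{3}$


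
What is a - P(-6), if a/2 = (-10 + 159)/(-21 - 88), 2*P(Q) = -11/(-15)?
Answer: -10139/3270 ≈ -3.1006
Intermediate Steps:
P(Q) = 11/30 (P(Q) = (-11/(-15))/2 = (-11*(-1/15))/2 = (½)*(11/15) = 11/30)
a = -298/109 (a = 2*((-10 + 159)/(-21 - 88)) = 2*(149/(-109)) = 2*(149*(-1/109)) = 2*(-149/109) = -298/109 ≈ -2.7339)
a - P(-6) = -298/109 - 1*11/30 = -298/109 - 11/30 = -10139/3270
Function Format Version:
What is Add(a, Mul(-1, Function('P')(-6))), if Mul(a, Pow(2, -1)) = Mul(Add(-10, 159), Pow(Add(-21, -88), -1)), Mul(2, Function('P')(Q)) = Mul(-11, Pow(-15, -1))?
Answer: Rational(-10139, 3270) ≈ -3.1006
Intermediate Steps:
Function('P')(Q) = Rational(11, 30) (Function('P')(Q) = Mul(Rational(1, 2), Mul(-11, Pow(-15, -1))) = Mul(Rational(1, 2), Mul(-11, Rational(-1, 15))) = Mul(Rational(1, 2), Rational(11, 15)) = Rational(11, 30))
a = Rational(-298, 109) (a = Mul(2, Mul(Add(-10, 159), Pow(Add(-21, -88), -1))) = Mul(2, Mul(149, Pow(-109, -1))) = Mul(2, Mul(149, Rational(-1, 109))) = Mul(2, Rational(-149, 109)) = Rational(-298, 109) ≈ -2.7339)
Add(a, Mul(-1, Function('P')(-6))) = Add(Rational(-298, 109), Mul(-1, Rational(11, 30))) = Add(Rational(-298, 109), Rational(-11, 30)) = Rational(-10139, 3270)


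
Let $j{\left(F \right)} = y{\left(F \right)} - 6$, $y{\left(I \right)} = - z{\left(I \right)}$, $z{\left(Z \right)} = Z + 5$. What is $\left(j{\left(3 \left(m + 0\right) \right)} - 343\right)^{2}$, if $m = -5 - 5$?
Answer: $104976$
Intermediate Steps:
$z{\left(Z \right)} = 5 + Z$
$y{\left(I \right)} = -5 - I$ ($y{\left(I \right)} = - (5 + I) = -5 - I$)
$m = -10$
$j{\left(F \right)} = -11 - F$ ($j{\left(F \right)} = \left(-5 - F\right) - 6 = -11 - F$)
$\left(j{\left(3 \left(m + 0\right) \right)} - 343\right)^{2} = \left(\left(-11 - 3 \left(-10 + 0\right)\right) - 343\right)^{2} = \left(\left(-11 - 3 \left(-10\right)\right) - 343\right)^{2} = \left(\left(-11 - -30\right) - 343\right)^{2} = \left(\left(-11 + 30\right) - 343\right)^{2} = \left(19 - 343\right)^{2} = \left(-324\right)^{2} = 104976$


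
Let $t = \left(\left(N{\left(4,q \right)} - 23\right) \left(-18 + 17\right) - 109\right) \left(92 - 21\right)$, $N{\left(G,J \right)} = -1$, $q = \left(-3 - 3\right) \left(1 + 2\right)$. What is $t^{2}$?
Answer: $36421225$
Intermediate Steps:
$q = -18$ ($q = \left(-6\right) 3 = -18$)
$t = -6035$ ($t = \left(\left(-1 - 23\right) \left(-18 + 17\right) - 109\right) \left(92 - 21\right) = \left(\left(-24\right) \left(-1\right) - 109\right) 71 = \left(24 - 109\right) 71 = \left(-85\right) 71 = -6035$)
$t^{2} = \left(-6035\right)^{2} = 36421225$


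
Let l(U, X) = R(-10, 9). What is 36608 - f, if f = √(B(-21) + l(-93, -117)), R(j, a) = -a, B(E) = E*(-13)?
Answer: 36608 - 2*√66 ≈ 36592.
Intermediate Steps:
B(E) = -13*E
l(U, X) = -9 (l(U, X) = -1*9 = -9)
f = 2*√66 (f = √(-13*(-21) - 9) = √(273 - 9) = √264 = 2*√66 ≈ 16.248)
36608 - f = 36608 - 2*√66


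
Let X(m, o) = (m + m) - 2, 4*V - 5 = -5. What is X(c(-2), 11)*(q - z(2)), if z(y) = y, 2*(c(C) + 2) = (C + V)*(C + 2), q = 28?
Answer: -156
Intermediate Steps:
V = 0 (V = 5/4 + (1/4)*(-5) = 5/4 - 5/4 = 0)
c(C) = -2 + C*(2 + C)/2 (c(C) = -2 + ((C + 0)*(C + 2))/2 = -2 + (C*(2 + C))/2 = -2 + C*(2 + C)/2)
X(m, o) = -2 + 2*m (X(m, o) = 2*m - 2 = -2 + 2*m)
X(c(-2), 11)*(q - z(2)) = (-2 + 2*(-2 - 2 + (1/2)*(-2)**2))*(28 - 1*2) = (-2 + 2*(-2 - 2 + (1/2)*4))*(28 - 2) = (-2 + 2*(-2 - 2 + 2))*26 = (-2 + 2*(-2))*26 = (-2 - 4)*26 = -6*26 = -156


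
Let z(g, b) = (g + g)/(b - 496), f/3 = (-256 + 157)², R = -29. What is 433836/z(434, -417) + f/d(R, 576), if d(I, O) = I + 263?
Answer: -2573890803/5642 ≈ -4.5620e+5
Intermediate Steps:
f = 29403 (f = 3*(-256 + 157)² = 3*(-99)² = 3*9801 = 29403)
z(g, b) = 2*g/(-496 + b) (z(g, b) = (2*g)/(-496 + b) = 2*g/(-496 + b))
d(I, O) = 263 + I
433836/z(434, -417) + f/d(R, 576) = 433836/((2*434/(-496 - 417))) + 29403/(263 - 29) = 433836/((2*434/(-913))) + 29403/234 = 433836/((2*434*(-1/913))) + 29403*(1/234) = 433836/(-868/913) + 3267/26 = 433836*(-913/868) + 3267/26 = -99023067/217 + 3267/26 = -2573890803/5642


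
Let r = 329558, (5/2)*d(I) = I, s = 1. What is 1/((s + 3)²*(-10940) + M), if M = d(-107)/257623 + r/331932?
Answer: -213783294090/37420415578728739 ≈ -5.7130e-6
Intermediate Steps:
d(I) = 2*I/5
M = 212218784861/213783294090 (M = ((⅖)*(-107))/257623 + 329558/331932 = -214/5*1/257623 + 329558*(1/331932) = -214/1288115 + 164779/165966 = 212218784861/213783294090 ≈ 0.99268)
1/((s + 3)²*(-10940) + M) = 1/((1 + 3)²*(-10940) + 212218784861/213783294090) = 1/(4²*(-10940) + 212218784861/213783294090) = 1/(16*(-10940) + 212218784861/213783294090) = 1/(-175040 + 212218784861/213783294090) = 1/(-37420415578728739/213783294090) = -213783294090/37420415578728739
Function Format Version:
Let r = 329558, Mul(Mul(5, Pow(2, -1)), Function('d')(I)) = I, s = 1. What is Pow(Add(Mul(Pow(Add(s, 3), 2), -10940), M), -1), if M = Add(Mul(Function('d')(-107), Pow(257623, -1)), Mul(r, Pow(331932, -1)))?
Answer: Rational(-213783294090, 37420415578728739) ≈ -5.7130e-6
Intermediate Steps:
Function('d')(I) = Mul(Rational(2, 5), I)
M = Rational(212218784861, 213783294090) (M = Add(Mul(Mul(Rational(2, 5), -107), Pow(257623, -1)), Mul(329558, Pow(331932, -1))) = Add(Mul(Rational(-214, 5), Rational(1, 257623)), Mul(329558, Rational(1, 331932))) = Add(Rational(-214, 1288115), Rational(164779, 165966)) = Rational(212218784861, 213783294090) ≈ 0.99268)
Pow(Add(Mul(Pow(Add(s, 3), 2), -10940), M), -1) = Pow(Add(Mul(Pow(Add(1, 3), 2), -10940), Rational(212218784861, 213783294090)), -1) = Pow(Add(Mul(Pow(4, 2), -10940), Rational(212218784861, 213783294090)), -1) = Pow(Add(Mul(16, -10940), Rational(212218784861, 213783294090)), -1) = Pow(Add(-175040, Rational(212218784861, 213783294090)), -1) = Pow(Rational(-37420415578728739, 213783294090), -1) = Rational(-213783294090, 37420415578728739)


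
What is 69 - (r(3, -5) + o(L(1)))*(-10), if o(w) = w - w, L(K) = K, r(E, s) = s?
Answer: 19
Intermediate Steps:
o(w) = 0
69 - (r(3, -5) + o(L(1)))*(-10) = 69 - (-5 + 0)*(-10) = 69 - (-5)*(-10) = 69 - 1*50 = 69 - 50 = 19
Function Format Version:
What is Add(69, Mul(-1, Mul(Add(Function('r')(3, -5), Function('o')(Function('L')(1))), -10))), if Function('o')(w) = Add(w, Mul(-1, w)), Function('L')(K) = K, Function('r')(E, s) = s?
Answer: 19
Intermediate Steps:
Function('o')(w) = 0
Add(69, Mul(-1, Mul(Add(Function('r')(3, -5), Function('o')(Function('L')(1))), -10))) = Add(69, Mul(-1, Mul(Add(-5, 0), -10))) = Add(69, Mul(-1, Mul(-5, -10))) = Add(69, Mul(-1, 50)) = Add(69, -50) = 19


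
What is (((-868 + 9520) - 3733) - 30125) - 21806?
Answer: -47012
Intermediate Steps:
(((-868 + 9520) - 3733) - 30125) - 21806 = ((8652 - 3733) - 30125) - 21806 = (4919 - 30125) - 21806 = -25206 - 21806 = -47012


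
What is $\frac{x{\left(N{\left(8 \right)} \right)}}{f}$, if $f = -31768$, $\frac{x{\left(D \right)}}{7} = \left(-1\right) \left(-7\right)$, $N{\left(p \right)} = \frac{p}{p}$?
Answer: $- \frac{49}{31768} \approx -0.0015424$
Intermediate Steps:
$N{\left(p \right)} = 1$
$x{\left(D \right)} = 49$ ($x{\left(D \right)} = 7 \left(\left(-1\right) \left(-7\right)\right) = 7 \cdot 7 = 49$)
$\frac{x{\left(N{\left(8 \right)} \right)}}{f} = \frac{49}{-31768} = 49 \left(- \frac{1}{31768}\right) = - \frac{49}{31768}$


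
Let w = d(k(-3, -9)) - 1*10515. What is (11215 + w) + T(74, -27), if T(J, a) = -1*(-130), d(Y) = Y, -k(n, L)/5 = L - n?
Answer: 860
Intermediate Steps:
k(n, L) = -5*L + 5*n (k(n, L) = -5*(L - n) = -5*L + 5*n)
T(J, a) = 130
w = -10485 (w = (-5*(-9) + 5*(-3)) - 1*10515 = (45 - 15) - 10515 = 30 - 10515 = -10485)
(11215 + w) + T(74, -27) = (11215 - 10485) + 130 = 730 + 130 = 860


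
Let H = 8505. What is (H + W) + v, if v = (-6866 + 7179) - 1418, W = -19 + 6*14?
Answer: 7465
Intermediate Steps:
W = 65 (W = -19 + 84 = 65)
v = -1105 (v = 313 - 1418 = -1105)
(H + W) + v = (8505 + 65) - 1105 = 8570 - 1105 = 7465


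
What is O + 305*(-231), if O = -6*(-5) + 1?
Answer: -70424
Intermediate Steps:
O = 31 (O = 30 + 1 = 31)
O + 305*(-231) = 31 + 305*(-231) = 31 - 70455 = -70424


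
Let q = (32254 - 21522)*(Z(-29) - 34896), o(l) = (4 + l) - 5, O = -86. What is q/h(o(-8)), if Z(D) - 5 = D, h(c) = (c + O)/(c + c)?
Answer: -1349141184/19 ≈ -7.1007e+7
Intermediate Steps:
o(l) = -1 + l
h(c) = (-86 + c)/(2*c) (h(c) = (c - 86)/(c + c) = (-86 + c)/((2*c)) = (-86 + c)*(1/(2*c)) = (-86 + c)/(2*c))
Z(D) = 5 + D
q = -374761440 (q = (32254 - 21522)*((5 - 29) - 34896) = 10732*(-24 - 34896) = 10732*(-34920) = -374761440)
q/h(o(-8)) = -374761440*2*(-1 - 8)/(-86 + (-1 - 8)) = -374761440*(-18/(-86 - 9)) = -374761440/((½)*(-⅑)*(-95)) = -374761440/95/18 = -374761440*18/95 = -1349141184/19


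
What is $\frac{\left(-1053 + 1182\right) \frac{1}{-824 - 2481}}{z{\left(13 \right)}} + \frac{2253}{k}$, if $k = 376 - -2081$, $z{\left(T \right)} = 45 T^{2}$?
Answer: $\frac{161332672}{175941675} \approx 0.91697$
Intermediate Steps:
$k = 2457$ ($k = 376 + 2081 = 2457$)
$\frac{\left(-1053 + 1182\right) \frac{1}{-824 - 2481}}{z{\left(13 \right)}} + \frac{2253}{k} = \frac{\left(-1053 + 1182\right) \frac{1}{-824 - 2481}}{45 \cdot 13^{2}} + \frac{2253}{2457} = \frac{129 \frac{1}{-3305}}{45 \cdot 169} + 2253 \cdot \frac{1}{2457} = \frac{129 \left(- \frac{1}{3305}\right)}{7605} + \frac{751}{819} = \left(- \frac{129}{3305}\right) \frac{1}{7605} + \frac{751}{819} = - \frac{43}{8378175} + \frac{751}{819} = \frac{161332672}{175941675}$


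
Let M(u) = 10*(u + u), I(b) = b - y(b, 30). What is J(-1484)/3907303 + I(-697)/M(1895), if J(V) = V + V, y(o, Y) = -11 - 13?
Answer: -2742102119/148086783700 ≈ -0.018517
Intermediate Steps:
y(o, Y) = -24
J(V) = 2*V
I(b) = 24 + b (I(b) = b - 1*(-24) = b + 24 = 24 + b)
M(u) = 20*u (M(u) = 10*(2*u) = 20*u)
J(-1484)/3907303 + I(-697)/M(1895) = (2*(-1484))/3907303 + (24 - 697)/((20*1895)) = -2968*1/3907303 - 673/37900 = -2968/3907303 - 673*1/37900 = -2968/3907303 - 673/37900 = -2742102119/148086783700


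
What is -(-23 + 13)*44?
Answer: 440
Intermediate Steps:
-(-23 + 13)*44 = -(-10)*44 = -1*(-440) = 440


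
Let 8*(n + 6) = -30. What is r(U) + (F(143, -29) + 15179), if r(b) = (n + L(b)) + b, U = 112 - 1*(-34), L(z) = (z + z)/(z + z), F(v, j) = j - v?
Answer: 60577/4 ≈ 15144.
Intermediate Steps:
n = -39/4 (n = -6 + (⅛)*(-30) = -6 - 15/4 = -39/4 ≈ -9.7500)
L(z) = 1 (L(z) = (2*z)/((2*z)) = (2*z)*(1/(2*z)) = 1)
U = 146 (U = 112 + 34 = 146)
r(b) = -35/4 + b (r(b) = (-39/4 + 1) + b = -35/4 + b)
r(U) + (F(143, -29) + 15179) = (-35/4 + 146) + ((-29 - 1*143) + 15179) = 549/4 + ((-29 - 143) + 15179) = 549/4 + (-172 + 15179) = 549/4 + 15007 = 60577/4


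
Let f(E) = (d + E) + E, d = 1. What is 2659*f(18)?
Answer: 98383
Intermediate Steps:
f(E) = 1 + 2*E (f(E) = (1 + E) + E = 1 + 2*E)
2659*f(18) = 2659*(1 + 2*18) = 2659*(1 + 36) = 2659*37 = 98383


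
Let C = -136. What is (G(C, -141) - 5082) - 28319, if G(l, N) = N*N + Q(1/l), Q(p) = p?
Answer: -1838721/136 ≈ -13520.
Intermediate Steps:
G(l, N) = N² + 1/l (G(l, N) = N*N + 1/l = N² + 1/l)
(G(C, -141) - 5082) - 28319 = (((-141)² + 1/(-136)) - 5082) - 28319 = ((19881 - 1/136) - 5082) - 28319 = (2703815/136 - 5082) - 28319 = 2012663/136 - 28319 = -1838721/136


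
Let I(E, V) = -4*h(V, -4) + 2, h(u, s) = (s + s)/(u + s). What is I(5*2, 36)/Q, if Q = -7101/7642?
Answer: -7642/2367 ≈ -3.2286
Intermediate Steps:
h(u, s) = 2*s/(s + u) (h(u, s) = (2*s)/(s + u) = 2*s/(s + u))
I(E, V) = 2 + 32/(-4 + V) (I(E, V) = -8*(-4)/(-4 + V) + 2 = -(-32)/(-4 + V) + 2 = 32/(-4 + V) + 2 = 2 + 32/(-4 + V))
Q = -7101/7642 (Q = -7101*1/7642 = -7101/7642 ≈ -0.92921)
I(5*2, 36)/Q = (2*(12 + 36)/(-4 + 36))/(-7101/7642) = (2*48/32)*(-7642/7101) = (2*(1/32)*48)*(-7642/7101) = 3*(-7642/7101) = -7642/2367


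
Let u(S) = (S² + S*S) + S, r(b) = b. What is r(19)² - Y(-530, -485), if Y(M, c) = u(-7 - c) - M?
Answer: -457615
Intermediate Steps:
u(S) = S + 2*S² (u(S) = (S² + S²) + S = 2*S² + S = S + 2*S²)
Y(M, c) = -M + (-13 - 2*c)*(-7 - c) (Y(M, c) = (-7 - c)*(1 + 2*(-7 - c)) - M = (-7 - c)*(1 + (-14 - 2*c)) - M = (-7 - c)*(-13 - 2*c) - M = (-13 - 2*c)*(-7 - c) - M = -M + (-13 - 2*c)*(-7 - c))
r(19)² - Y(-530, -485) = 19² - (-1*(-530) + (7 - 485)*(13 + 2*(-485))) = 361 - (530 - 478*(13 - 970)) = 361 - (530 - 478*(-957)) = 361 - (530 + 457446) = 361 - 1*457976 = 361 - 457976 = -457615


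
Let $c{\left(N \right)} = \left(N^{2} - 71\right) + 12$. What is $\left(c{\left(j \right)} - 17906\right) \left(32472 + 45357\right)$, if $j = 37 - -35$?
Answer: $-994732449$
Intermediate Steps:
$j = 72$ ($j = 37 + 35 = 72$)
$c{\left(N \right)} = -59 + N^{2}$ ($c{\left(N \right)} = \left(-71 + N^{2}\right) + 12 = -59 + N^{2}$)
$\left(c{\left(j \right)} - 17906\right) \left(32472 + 45357\right) = \left(\left(-59 + 72^{2}\right) - 17906\right) \left(32472 + 45357\right) = \left(\left(-59 + 5184\right) - 17906\right) 77829 = \left(5125 - 17906\right) 77829 = \left(-12781\right) 77829 = -994732449$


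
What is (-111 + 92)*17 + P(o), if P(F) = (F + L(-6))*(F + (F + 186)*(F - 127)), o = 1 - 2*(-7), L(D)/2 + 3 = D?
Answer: 67168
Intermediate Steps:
L(D) = -6 + 2*D
o = 15 (o = 1 + 14 = 15)
P(F) = (-18 + F)*(F + (-127 + F)*(186 + F)) (P(F) = (F + (-6 + 2*(-6)))*(F + (F + 186)*(F - 127)) = (F + (-6 - 12))*(F + (186 + F)*(-127 + F)) = (F - 18)*(F + (-127 + F)*(186 + F)) = (-18 + F)*(F + (-127 + F)*(186 + F)))
(-111 + 92)*17 + P(o) = (-111 + 92)*17 + (425196 + 15**3 - 24702*15 + 42*15**2) = -19*17 + (425196 + 3375 - 370530 + 42*225) = -323 + (425196 + 3375 - 370530 + 9450) = -323 + 67491 = 67168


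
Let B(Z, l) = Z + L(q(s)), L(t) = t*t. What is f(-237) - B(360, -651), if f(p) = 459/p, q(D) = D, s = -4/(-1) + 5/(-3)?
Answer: -261208/711 ≈ -367.38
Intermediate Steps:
s = 7/3 (s = -4*(-1) + 5*(-⅓) = 4 - 5/3 = 7/3 ≈ 2.3333)
L(t) = t²
B(Z, l) = 49/9 + Z (B(Z, l) = Z + (7/3)² = Z + 49/9 = 49/9 + Z)
f(-237) - B(360, -651) = 459/(-237) - (49/9 + 360) = 459*(-1/237) - 1*3289/9 = -153/79 - 3289/9 = -261208/711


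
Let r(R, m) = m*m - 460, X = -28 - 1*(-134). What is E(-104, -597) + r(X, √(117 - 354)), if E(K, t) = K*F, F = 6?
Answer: -1321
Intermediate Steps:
X = 106 (X = -28 + 134 = 106)
E(K, t) = 6*K (E(K, t) = K*6 = 6*K)
r(R, m) = -460 + m² (r(R, m) = m² - 460 = -460 + m²)
E(-104, -597) + r(X, √(117 - 354)) = 6*(-104) + (-460 + (√(117 - 354))²) = -624 + (-460 + (√(-237))²) = -624 + (-460 + (I*√237)²) = -624 + (-460 - 237) = -624 - 697 = -1321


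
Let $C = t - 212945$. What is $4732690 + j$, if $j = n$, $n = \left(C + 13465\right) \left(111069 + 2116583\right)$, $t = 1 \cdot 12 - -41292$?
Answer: $-352356350062$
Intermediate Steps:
$t = 41304$ ($t = 12 + 41292 = 41304$)
$C = -171641$ ($C = 41304 - 212945 = -171641$)
$n = -352361082752$ ($n = \left(-171641 + 13465\right) \left(111069 + 2116583\right) = \left(-158176\right) 2227652 = -352361082752$)
$j = -352361082752$
$4732690 + j = 4732690 - 352361082752 = -352356350062$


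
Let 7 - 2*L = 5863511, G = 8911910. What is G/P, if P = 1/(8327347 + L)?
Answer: 48085057036450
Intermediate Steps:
L = -2931752 (L = 7/2 - ½*5863511 = 7/2 - 5863511/2 = -2931752)
P = 1/5395595 (P = 1/(8327347 - 2931752) = 1/5395595 ≈ 1.8534e-7)
G/P = 8911910/(1/5395595) = 8911910*5395595 = 48085057036450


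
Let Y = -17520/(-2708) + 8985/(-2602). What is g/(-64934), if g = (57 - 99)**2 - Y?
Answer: -3102067341/114384747436 ≈ -0.027120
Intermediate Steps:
Y = 5313915/1761554 (Y = -17520*(-1/2708) + 8985*(-1/2602) = 4380/677 - 8985/2602 = 5313915/1761554 ≈ 3.0166)
g = 3102067341/1761554 (g = (57 - 99)**2 - 1*5313915/1761554 = (-42)**2 - 5313915/1761554 = 1764 - 5313915/1761554 = 3102067341/1761554 ≈ 1761.0)
g/(-64934) = (3102067341/1761554)/(-64934) = (3102067341/1761554)*(-1/64934) = -3102067341/114384747436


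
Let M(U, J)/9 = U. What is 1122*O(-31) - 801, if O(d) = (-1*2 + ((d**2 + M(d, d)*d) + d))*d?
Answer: -333108015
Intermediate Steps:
M(U, J) = 9*U
O(d) = d*(-2 + d + 10*d**2) (O(d) = (-1*2 + ((d**2 + (9*d)*d) + d))*d = (-2 + ((d**2 + 9*d**2) + d))*d = (-2 + (10*d**2 + d))*d = (-2 + (d + 10*d**2))*d = (-2 + d + 10*d**2)*d = d*(-2 + d + 10*d**2))
1122*O(-31) - 801 = 1122*(-31*(-2 - 31 + 10*(-31)**2)) - 801 = 1122*(-31*(-2 - 31 + 10*961)) - 801 = 1122*(-31*(-2 - 31 + 9610)) - 801 = 1122*(-31*9577) - 801 = 1122*(-296887) - 801 = -333107214 - 801 = -333108015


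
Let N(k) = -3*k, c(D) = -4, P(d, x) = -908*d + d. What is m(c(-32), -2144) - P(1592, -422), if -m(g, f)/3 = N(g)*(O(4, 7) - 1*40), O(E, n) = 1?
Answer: 1445348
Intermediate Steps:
P(d, x) = -907*d
m(g, f) = -351*g (m(g, f) = -3*(-3*g)*(1 - 1*40) = -3*(-3*g)*(1 - 40) = -3*(-3*g)*(-39) = -351*g)
m(c(-32), -2144) - P(1592, -422) = -351*(-4) - (-907)*1592 = 1404 - 1*(-1443944) = 1404 + 1443944 = 1445348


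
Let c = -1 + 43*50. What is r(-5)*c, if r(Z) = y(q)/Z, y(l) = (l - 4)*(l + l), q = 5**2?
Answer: -451290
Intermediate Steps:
q = 25
c = 2149 (c = -1 + 2150 = 2149)
y(l) = 2*l*(-4 + l) (y(l) = (-4 + l)*(2*l) = 2*l*(-4 + l))
r(Z) = 1050/Z (r(Z) = (2*25*(-4 + 25))/Z = (2*25*21)/Z = 1050/Z)
r(-5)*c = (1050/(-5))*2149 = (1050*(-1/5))*2149 = -210*2149 = -451290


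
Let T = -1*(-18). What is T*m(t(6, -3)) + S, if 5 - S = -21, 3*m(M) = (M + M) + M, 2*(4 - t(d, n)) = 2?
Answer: 80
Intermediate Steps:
t(d, n) = 3 (t(d, n) = 4 - ½*2 = 4 - 1 = 3)
m(M) = M (m(M) = ((M + M) + M)/3 = (2*M + M)/3 = (3*M)/3 = M)
S = 26 (S = 5 - 1*(-21) = 5 + 21 = 26)
T = 18
T*m(t(6, -3)) + S = 18*3 + 26 = 54 + 26 = 80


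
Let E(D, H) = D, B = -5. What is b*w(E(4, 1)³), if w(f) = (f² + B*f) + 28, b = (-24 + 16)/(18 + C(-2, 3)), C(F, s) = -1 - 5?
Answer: -2536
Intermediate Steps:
C(F, s) = -6
b = -⅔ (b = (-24 + 16)/(18 - 6) = -8/12 = -8*1/12 = -⅔ ≈ -0.66667)
w(f) = 28 + f² - 5*f (w(f) = (f² - 5*f) + 28 = 28 + f² - 5*f)
b*w(E(4, 1)³) = -2*(28 + (4³)² - 5*4³)/3 = -2*(28 + 64² - 5*64)/3 = -2*(28 + 4096 - 320)/3 = -⅔*3804 = -2536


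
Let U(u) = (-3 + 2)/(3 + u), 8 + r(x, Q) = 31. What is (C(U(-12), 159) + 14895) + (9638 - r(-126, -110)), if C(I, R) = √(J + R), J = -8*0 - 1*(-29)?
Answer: 24510 + 2*√47 ≈ 24524.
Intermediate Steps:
r(x, Q) = 23 (r(x, Q) = -8 + 31 = 23)
J = 29 (J = 0 + 29 = 29)
U(u) = -1/(3 + u)
C(I, R) = √(29 + R)
(C(U(-12), 159) + 14895) + (9638 - r(-126, -110)) = (√(29 + 159) + 14895) + (9638 - 1*23) = (√188 + 14895) + (9638 - 23) = (2*√47 + 14895) + 9615 = (14895 + 2*√47) + 9615 = 24510 + 2*√47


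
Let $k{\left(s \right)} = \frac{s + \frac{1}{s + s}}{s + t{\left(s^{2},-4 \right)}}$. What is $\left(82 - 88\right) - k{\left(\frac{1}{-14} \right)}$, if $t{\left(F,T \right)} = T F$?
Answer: $-83$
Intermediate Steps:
$t{\left(F,T \right)} = F T$
$k{\left(s \right)} = \frac{s + \frac{1}{2 s}}{s - 4 s^{2}}$ ($k{\left(s \right)} = \frac{s + \frac{1}{s + s}}{s + s^{2} \left(-4\right)} = \frac{s + \frac{1}{2 s}}{s - 4 s^{2}}$)
$\left(82 - 88\right) - k{\left(\frac{1}{-14} \right)} = \left(82 - 88\right) - \frac{\frac{1}{2} + \left(\frac{1}{-14}\right)^{2}}{\frac{1}{196} \left(1 - \frac{4}{-14}\right)} = -6 - \frac{\frac{1}{2} + \left(- \frac{1}{14}\right)^{2}}{\frac{1}{196} \left(1 - - \frac{2}{7}\right)} = -6 - \frac{196 \left(\frac{1}{2} + \frac{1}{196}\right)}{1 + \frac{2}{7}} = -6 - 196 \frac{1}{\frac{9}{7}} \cdot \frac{99}{196} = -6 - 196 \cdot \frac{7}{9} \cdot \frac{99}{196} = -6 - 77 = -83$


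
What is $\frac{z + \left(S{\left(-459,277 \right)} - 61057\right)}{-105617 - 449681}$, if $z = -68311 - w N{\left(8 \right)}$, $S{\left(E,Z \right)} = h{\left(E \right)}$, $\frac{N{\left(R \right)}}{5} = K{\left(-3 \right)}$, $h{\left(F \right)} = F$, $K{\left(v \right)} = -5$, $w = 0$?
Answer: $\frac{129827}{555298} \approx 0.2338$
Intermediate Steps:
$N{\left(R \right)} = -25$ ($N{\left(R \right)} = 5 \left(-5\right) = -25$)
$S{\left(E,Z \right)} = E$
$z = -68311$ ($z = -68311 - 0 \left(-25\right) = -68311 - 0 = -68311 + 0 = -68311$)
$\frac{z + \left(S{\left(-459,277 \right)} - 61057\right)}{-105617 - 449681} = \frac{-68311 - 61516}{-105617 - 449681} = \frac{-68311 - 61516}{-555298} = \left(-129827\right) \left(- \frac{1}{555298}\right) = \frac{129827}{555298}$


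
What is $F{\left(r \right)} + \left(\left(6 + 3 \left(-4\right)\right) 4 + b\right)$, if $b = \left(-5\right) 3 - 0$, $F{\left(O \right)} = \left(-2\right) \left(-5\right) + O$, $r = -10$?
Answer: $-39$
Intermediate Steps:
$F{\left(O \right)} = 10 + O$
$b = -15$ ($b = -15 + \left(-3 + 3\right) = -15 + 0 = -15$)
$F{\left(r \right)} + \left(\left(6 + 3 \left(-4\right)\right) 4 + b\right) = \left(10 - 10\right) + \left(\left(6 + 3 \left(-4\right)\right) 4 - 15\right) = 0 + \left(\left(6 - 12\right) 4 - 15\right) = 0 - 39 = -39$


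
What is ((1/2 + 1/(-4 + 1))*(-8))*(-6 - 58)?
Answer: 256/3 ≈ 85.333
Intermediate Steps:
((1/2 + 1/(-4 + 1))*(-8))*(-6 - 58) = ((1*(½) + 1/(-3))*(-8))*(-64) = ((½ + 1*(-⅓))*(-8))*(-64) = ((½ - ⅓)*(-8))*(-64) = ((⅙)*(-8))*(-64) = -4/3*(-64) = 256/3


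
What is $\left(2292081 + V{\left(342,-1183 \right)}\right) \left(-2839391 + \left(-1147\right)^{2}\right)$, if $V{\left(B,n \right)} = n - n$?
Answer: $-3492631770342$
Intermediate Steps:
$V{\left(B,n \right)} = 0$
$\left(2292081 + V{\left(342,-1183 \right)}\right) \left(-2839391 + \left(-1147\right)^{2}\right) = \left(2292081 + 0\right) \left(-2839391 + \left(-1147\right)^{2}\right) = 2292081 \left(-2839391 + 1315609\right) = 2292081 \left(-1523782\right) = -3492631770342$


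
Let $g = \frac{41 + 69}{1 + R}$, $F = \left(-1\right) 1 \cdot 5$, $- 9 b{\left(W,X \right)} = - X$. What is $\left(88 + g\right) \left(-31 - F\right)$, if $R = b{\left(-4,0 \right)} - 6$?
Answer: $-1716$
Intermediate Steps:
$b{\left(W,X \right)} = \frac{X}{9}$ ($b{\left(W,X \right)} = - \frac{\left(-1\right) X}{9} = \frac{X}{9}$)
$R = -6$ ($R = \frac{1}{9} \cdot 0 - 6 = 0 - 6 = -6$)
$F = -5$ ($F = \left(-1\right) 5 = -5$)
$g = -22$ ($g = \frac{41 + 69}{1 - 6} = \frac{110}{-5} = 110 \left(- \frac{1}{5}\right) = -22$)
$\left(88 + g\right) \left(-31 - F\right) = \left(88 - 22\right) \left(-31 - -5\right) = 66 \left(-31 + 5\right) = 66 \left(-26\right) = -1716$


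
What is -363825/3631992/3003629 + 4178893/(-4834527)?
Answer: -2170866642303031819/2511457697213631816 ≈ -0.86438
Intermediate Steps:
-363825/3631992/3003629 + 4178893/(-4834527) = -363825*1/3631992*(1/3003629) + 4178893*(-1/4834527) = -17325/172952*1/3003629 - 4178893/4834527 = -17325/519483642808 - 4178893/4834527 = -2170866642303031819/2511457697213631816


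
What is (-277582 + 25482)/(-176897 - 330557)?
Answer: 126050/253727 ≈ 0.49679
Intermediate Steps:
(-277582 + 25482)/(-176897 - 330557) = -252100/(-507454) = -252100*(-1/507454) = 126050/253727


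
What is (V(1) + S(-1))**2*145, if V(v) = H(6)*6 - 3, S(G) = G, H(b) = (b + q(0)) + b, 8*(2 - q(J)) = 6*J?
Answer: 928000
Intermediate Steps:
q(J) = 2 - 3*J/4
H(b) = 2 + 2*b (H(b) = (b + (2 - 3/4*0)) + b = (b + (2 + 0)) + b = (b + 2) + b = (2 + b) + b = 2 + 2*b)
V(v) = 81 (V(v) = (2 + 2*6)*6 - 3 = (2 + 12)*6 - 3 = 14*6 - 3 = 84 - 3 = 81)
(V(1) + S(-1))**2*145 = (81 - 1)**2*145 = 80**2*145 = 6400*145 = 928000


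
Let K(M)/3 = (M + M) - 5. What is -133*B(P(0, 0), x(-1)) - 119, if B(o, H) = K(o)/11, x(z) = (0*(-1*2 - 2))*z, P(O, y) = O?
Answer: 686/11 ≈ 62.364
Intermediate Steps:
K(M) = -15 + 6*M (K(M) = 3*((M + M) - 5) = 3*(2*M - 5) = 3*(-5 + 2*M) = -15 + 6*M)
x(z) = 0 (x(z) = (0*(-2 - 2))*z = (0*(-4))*z = 0*z = 0)
B(o, H) = -15/11 + 6*o/11 (B(o, H) = (-15 + 6*o)/11 = (-15 + 6*o)*(1/11) = -15/11 + 6*o/11)
-133*B(P(0, 0), x(-1)) - 119 = -133*(-15/11 + (6/11)*0) - 119 = -133*(-15/11 + 0) - 119 = -133*(-15/11) - 119 = 1995/11 - 119 = 686/11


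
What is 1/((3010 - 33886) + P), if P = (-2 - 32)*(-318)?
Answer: -1/20064 ≈ -4.9840e-5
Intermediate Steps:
P = 10812 (P = -34*(-318) = 10812)
1/((3010 - 33886) + P) = 1/((3010 - 33886) + 10812) = 1/(-30876 + 10812) = 1/(-20064) = -1/20064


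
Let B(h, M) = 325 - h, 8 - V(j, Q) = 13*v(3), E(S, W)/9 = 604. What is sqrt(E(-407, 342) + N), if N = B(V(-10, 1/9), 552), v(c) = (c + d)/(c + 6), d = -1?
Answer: sqrt(51803)/3 ≈ 75.868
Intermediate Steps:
E(S, W) = 5436 (E(S, W) = 9*604 = 5436)
v(c) = (-1 + c)/(6 + c) (v(c) = (c - 1)/(c + 6) = (-1 + c)/(6 + c))
V(j, Q) = 46/9 (V(j, Q) = 8 - 13*(-1 + 3)/(6 + 3) = 8 - 13*2/9 = 8 - 1*26/9 = 8 - 26/9 = 46/9)
N = 2879/9 (N = 325 - 1*46/9 = 325 - 46/9 = 2879/9 ≈ 319.89)
sqrt(E(-407, 342) + N) = sqrt(5436 + 2879/9) = sqrt(51803/9) = sqrt(51803)/3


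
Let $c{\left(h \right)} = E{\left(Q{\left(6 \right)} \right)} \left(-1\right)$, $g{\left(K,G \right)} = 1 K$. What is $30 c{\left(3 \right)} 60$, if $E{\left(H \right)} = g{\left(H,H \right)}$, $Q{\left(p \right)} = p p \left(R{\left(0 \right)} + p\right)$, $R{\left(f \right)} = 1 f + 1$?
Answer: $-453600$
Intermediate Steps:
$R{\left(f \right)} = 1 + f$ ($R{\left(f \right)} = f + 1 = 1 + f$)
$Q{\left(p \right)} = p^{2} \left(1 + p\right)$ ($Q{\left(p \right)} = p p \left(\left(1 + 0\right) + p\right) = p p \left(1 + p\right) = p^{2} \left(1 + p\right)$)
$g{\left(K,G \right)} = K$
$E{\left(H \right)} = H$
$c{\left(h \right)} = -252$ ($c{\left(h \right)} = 6^{2} \left(1 + 6\right) \left(-1\right) = 36 \cdot 7 \left(-1\right) = 252 \left(-1\right) = -252$)
$30 c{\left(3 \right)} 60 = 30 \left(-252\right) 60 = \left(-7560\right) 60 = -453600$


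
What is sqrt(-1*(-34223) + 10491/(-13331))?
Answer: sqrt(6081819788582)/13331 ≈ 184.99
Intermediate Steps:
sqrt(-1*(-34223) + 10491/(-13331)) = sqrt(34223 + 10491*(-1/13331)) = sqrt(34223 - 10491/13331) = sqrt(456216322/13331) = sqrt(6081819788582)/13331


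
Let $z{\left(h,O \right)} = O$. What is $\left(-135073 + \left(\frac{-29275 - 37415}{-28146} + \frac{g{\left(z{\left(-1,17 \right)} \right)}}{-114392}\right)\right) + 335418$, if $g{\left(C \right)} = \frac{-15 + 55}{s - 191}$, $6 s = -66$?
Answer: $\frac{2714601677048435}{13549475018} \approx 2.0035 \cdot 10^{5}$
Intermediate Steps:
$s = -11$ ($s = \frac{1}{6} \left(-66\right) = -11$)
$g{\left(C \right)} = - \frac{20}{101}$ ($g{\left(C \right)} = \frac{-15 + 55}{-11 - 191} = \frac{40}{-202} = 40 \left(- \frac{1}{202}\right) = - \frac{20}{101}$)
$\left(-135073 + \left(\frac{-29275 - 37415}{-28146} + \frac{g{\left(z{\left(-1,17 \right)} \right)}}{-114392}\right)\right) + 335418 = \left(-135073 - \left(- \frac{5}{2888398} - \frac{-29275 - 37415}{-28146}\right)\right) + 335418 = \left(-135073 - \left(- \frac{5}{2888398} - \left(-29275 - 37415\right) \left(- \frac{1}{28146}\right)\right)\right) + 335418 = \left(-135073 + \left(\left(-66690\right) \left(- \frac{1}{28146}\right) + \frac{5}{2888398}\right)\right) + 335418 = \left(-135073 + \left(\frac{11115}{4691} + \frac{5}{2888398}\right)\right) + 335418 = \left(-135073 + \frac{32104567225}{13549475018}\right) + 335418 = - \frac{1830136134539089}{13549475018} + 335418 = \frac{2714601677048435}{13549475018}$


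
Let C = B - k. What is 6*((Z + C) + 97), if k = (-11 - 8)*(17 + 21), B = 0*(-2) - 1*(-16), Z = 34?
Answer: 5214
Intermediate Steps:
B = 16 (B = 0 + 16 = 16)
k = -722 (k = -19*38 = -722)
C = 738 (C = 16 - 1*(-722) = 16 + 722 = 738)
6*((Z + C) + 97) = 6*((34 + 738) + 97) = 6*(772 + 97) = 6*869 = 5214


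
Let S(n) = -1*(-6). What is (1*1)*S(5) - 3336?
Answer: -3330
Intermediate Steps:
S(n) = 6
(1*1)*S(5) - 3336 = (1*1)*6 - 3336 = 1*6 - 3336 = 6 - 3336 = -3330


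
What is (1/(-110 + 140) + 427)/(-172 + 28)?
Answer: -12811/4320 ≈ -2.9655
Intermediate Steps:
(1/(-110 + 140) + 427)/(-172 + 28) = (1/30 + 427)/(-144) = (1/30 + 427)*(-1/144) = (12811/30)*(-1/144) = -12811/4320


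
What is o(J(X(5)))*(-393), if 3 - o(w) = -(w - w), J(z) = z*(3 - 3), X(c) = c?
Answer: -1179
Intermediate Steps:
J(z) = 0 (J(z) = z*0 = 0)
o(w) = 3 (o(w) = 3 - (-1)*(w - w) = 3 - (-1)*0 = 3 - 1*0 = 3 + 0 = 3)
o(J(X(5)))*(-393) = 3*(-393) = -1179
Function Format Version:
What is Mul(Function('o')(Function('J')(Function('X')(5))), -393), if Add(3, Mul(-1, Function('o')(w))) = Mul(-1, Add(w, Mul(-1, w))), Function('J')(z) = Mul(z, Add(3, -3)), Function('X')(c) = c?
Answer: -1179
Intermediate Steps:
Function('J')(z) = 0 (Function('J')(z) = Mul(z, 0) = 0)
Function('o')(w) = 3 (Function('o')(w) = Add(3, Mul(-1, Mul(-1, Add(w, Mul(-1, w))))) = Add(3, Mul(-1, Mul(-1, 0))) = Add(3, Mul(-1, 0)) = Add(3, 0) = 3)
Mul(Function('o')(Function('J')(Function('X')(5))), -393) = Mul(3, -393) = -1179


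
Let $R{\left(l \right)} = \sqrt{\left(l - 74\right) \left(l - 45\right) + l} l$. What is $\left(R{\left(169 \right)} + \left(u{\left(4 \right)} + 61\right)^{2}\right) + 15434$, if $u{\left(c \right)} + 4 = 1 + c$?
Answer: $19278 + 169 \sqrt{11949} \approx 37752.0$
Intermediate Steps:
$u{\left(c \right)} = -3 + c$ ($u{\left(c \right)} = -4 + \left(1 + c\right) = -3 + c$)
$R{\left(l \right)} = l \sqrt{l + \left(-74 + l\right) \left(-45 + l\right)}$ ($R{\left(l \right)} = \sqrt{\left(-74 + l\right) \left(-45 + l\right) + l} l = \sqrt{l + \left(-74 + l\right) \left(-45 + l\right)} l = l \sqrt{l + \left(-74 + l\right) \left(-45 + l\right)}$)
$\left(R{\left(169 \right)} + \left(u{\left(4 \right)} + 61\right)^{2}\right) + 15434 = \left(169 \sqrt{3330 + 169^{2} - 19942} + \left(\left(-3 + 4\right) + 61\right)^{2}\right) + 15434 = \left(169 \sqrt{3330 + 28561 - 19942} + \left(1 + 61\right)^{2}\right) + 15434 = \left(169 \sqrt{11949} + 62^{2}\right) + 15434 = \left(169 \sqrt{11949} + 3844\right) + 15434 = \left(3844 + 169 \sqrt{11949}\right) + 15434 = 19278 + 169 \sqrt{11949}$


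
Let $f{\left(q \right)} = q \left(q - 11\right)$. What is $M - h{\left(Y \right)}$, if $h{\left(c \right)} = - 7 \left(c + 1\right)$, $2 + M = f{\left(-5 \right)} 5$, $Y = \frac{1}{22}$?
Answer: $\frac{8917}{22} \approx 405.32$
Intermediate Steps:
$Y = \frac{1}{22} \approx 0.045455$
$f{\left(q \right)} = q \left(-11 + q\right)$
$M = 398$ ($M = -2 + - 5 \left(-11 - 5\right) 5 = -2 + \left(-5\right) \left(-16\right) 5 = -2 + 80 \cdot 5 = -2 + 400 = 398$)
$h{\left(c \right)} = -7 - 7 c$ ($h{\left(c \right)} = - 7 \left(1 + c\right) = -7 - 7 c$)
$M - h{\left(Y \right)} = 398 - \left(-7 - \frac{7}{22}\right) = 398 - - \frac{161}{22} = 398 + \frac{161}{22} = \frac{8917}{22}$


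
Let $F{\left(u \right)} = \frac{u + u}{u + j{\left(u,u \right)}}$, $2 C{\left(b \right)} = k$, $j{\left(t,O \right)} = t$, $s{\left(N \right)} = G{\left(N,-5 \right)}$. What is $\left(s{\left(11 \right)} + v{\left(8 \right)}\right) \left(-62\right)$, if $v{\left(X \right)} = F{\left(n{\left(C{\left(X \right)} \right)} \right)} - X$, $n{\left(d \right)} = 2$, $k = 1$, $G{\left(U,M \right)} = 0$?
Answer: $434$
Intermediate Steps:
$s{\left(N \right)} = 0$
$C{\left(b \right)} = \frac{1}{2}$ ($C{\left(b \right)} = \frac{1}{2} \cdot 1 = \frac{1}{2}$)
$F{\left(u \right)} = 1$ ($F{\left(u \right)} = \frac{u + u}{u + u} = \frac{2 u}{2 u} = 2 u \frac{1}{2 u} = 1$)
$v{\left(X \right)} = 1 - X$
$\left(s{\left(11 \right)} + v{\left(8 \right)}\right) \left(-62\right) = \left(0 + \left(1 - 8\right)\right) \left(-62\right) = \left(0 - 7\right) \left(-62\right) = \left(-7\right) \left(-62\right) = 434$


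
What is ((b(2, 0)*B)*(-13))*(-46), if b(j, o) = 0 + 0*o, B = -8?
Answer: 0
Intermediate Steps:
b(j, o) = 0 (b(j, o) = 0 + 0 = 0)
((b(2, 0)*B)*(-13))*(-46) = ((0*(-8))*(-13))*(-46) = (0*(-13))*(-46) = 0*(-46) = 0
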